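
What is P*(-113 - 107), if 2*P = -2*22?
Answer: 4840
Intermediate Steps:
P = -22 (P = (-2*22)/2 = (½)*(-44) = -22)
P*(-113 - 107) = -22*(-113 - 107) = -22*(-220) = 4840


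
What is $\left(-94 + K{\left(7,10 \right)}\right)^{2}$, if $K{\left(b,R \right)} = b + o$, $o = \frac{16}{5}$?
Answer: $\frac{175561}{25} \approx 7022.4$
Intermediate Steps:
$o = \frac{16}{5}$ ($o = 16 \cdot \frac{1}{5} = \frac{16}{5} \approx 3.2$)
$K{\left(b,R \right)} = \frac{16}{5} + b$ ($K{\left(b,R \right)} = b + \frac{16}{5} = \frac{16}{5} + b$)
$\left(-94 + K{\left(7,10 \right)}\right)^{2} = \left(-94 + \left(\frac{16}{5} + 7\right)\right)^{2} = \left(-94 + \frac{51}{5}\right)^{2} = \left(- \frac{419}{5}\right)^{2} = \frac{175561}{25}$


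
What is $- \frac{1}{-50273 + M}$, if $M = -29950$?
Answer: $\frac{1}{80223} \approx 1.2465 \cdot 10^{-5}$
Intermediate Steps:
$- \frac{1}{-50273 + M} = - \frac{1}{-50273 - 29950} = - \frac{1}{-80223} = \left(-1\right) \left(- \frac{1}{80223}\right) = \frac{1}{80223}$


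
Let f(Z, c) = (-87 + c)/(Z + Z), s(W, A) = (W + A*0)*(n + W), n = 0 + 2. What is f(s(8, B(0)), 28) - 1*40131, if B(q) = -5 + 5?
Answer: -6421019/160 ≈ -40131.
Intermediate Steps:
B(q) = 0
n = 2
s(W, A) = W*(2 + W) (s(W, A) = (W + A*0)*(2 + W) = (W + 0)*(2 + W) = W*(2 + W))
f(Z, c) = (-87 + c)/(2*Z) (f(Z, c) = (-87 + c)/((2*Z)) = (-87 + c)*(1/(2*Z)) = (-87 + c)/(2*Z))
f(s(8, B(0)), 28) - 1*40131 = (-87 + 28)/(2*((8*(2 + 8)))) - 1*40131 = (½)*(-59)/(8*10) - 40131 = (½)*(-59)/80 - 40131 = (½)*(1/80)*(-59) - 40131 = -59/160 - 40131 = -6421019/160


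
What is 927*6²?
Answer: 33372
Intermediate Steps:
927*6² = 927*36 = 33372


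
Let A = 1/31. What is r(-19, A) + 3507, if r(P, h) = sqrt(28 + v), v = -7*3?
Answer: 3507 + sqrt(7) ≈ 3509.6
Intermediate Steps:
v = -21
A = 1/31 ≈ 0.032258
r(P, h) = sqrt(7) (r(P, h) = sqrt(28 - 21) = sqrt(7))
r(-19, A) + 3507 = sqrt(7) + 3507 = 3507 + sqrt(7)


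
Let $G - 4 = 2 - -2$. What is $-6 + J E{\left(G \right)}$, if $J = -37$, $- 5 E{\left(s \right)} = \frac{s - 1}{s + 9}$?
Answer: $- \frac{251}{85} \approx -2.9529$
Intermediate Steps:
$G = 8$ ($G = 4 + \left(2 - -2\right) = 4 + \left(2 + 2\right) = 4 + 4 = 8$)
$E{\left(s \right)} = - \frac{-1 + s}{5 \left(9 + s\right)}$ ($E{\left(s \right)} = - \frac{\left(s - 1\right) \frac{1}{s + 9}}{5} = - \frac{\left(-1 + s\right) \frac{1}{9 + s}}{5} = - \frac{\frac{1}{9 + s} \left(-1 + s\right)}{5} = - \frac{-1 + s}{5 \left(9 + s\right)}$)
$-6 + J E{\left(G \right)} = -6 - 37 \frac{1 - 8}{5 \left(9 + 8\right)} = -6 - 37 \frac{1 - 8}{5 \cdot 17} = -6 - 37 \cdot \frac{1}{5} \cdot \frac{1}{17} \left(-7\right) = -6 - - \frac{259}{85} = -6 + \frac{259}{85} = - \frac{251}{85}$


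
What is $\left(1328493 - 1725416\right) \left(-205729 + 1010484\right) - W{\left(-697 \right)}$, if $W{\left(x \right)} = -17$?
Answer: $-319425768848$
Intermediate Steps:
$\left(1328493 - 1725416\right) \left(-205729 + 1010484\right) - W{\left(-697 \right)} = \left(1328493 - 1725416\right) \left(-205729 + 1010484\right) - -17 = \left(-396923\right) 804755 + 17 = -319425768865 + 17 = -319425768848$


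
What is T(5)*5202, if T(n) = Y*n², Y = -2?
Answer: -260100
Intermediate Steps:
T(n) = -2*n²
T(5)*5202 = -2*5²*5202 = -2*25*5202 = -50*5202 = -260100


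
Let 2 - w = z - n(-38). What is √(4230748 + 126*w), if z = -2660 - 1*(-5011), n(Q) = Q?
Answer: √3929986 ≈ 1982.4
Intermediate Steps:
z = 2351 (z = -2660 + 5011 = 2351)
w = -2387 (w = 2 - (2351 - 1*(-38)) = 2 - (2351 + 38) = 2 - 1*2389 = 2 - 2389 = -2387)
√(4230748 + 126*w) = √(4230748 + 126*(-2387)) = √(4230748 - 300762) = √3929986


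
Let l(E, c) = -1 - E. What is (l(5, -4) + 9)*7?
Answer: 21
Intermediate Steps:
(l(5, -4) + 9)*7 = ((-1 - 1*5) + 9)*7 = ((-1 - 5) + 9)*7 = (-6 + 9)*7 = 3*7 = 21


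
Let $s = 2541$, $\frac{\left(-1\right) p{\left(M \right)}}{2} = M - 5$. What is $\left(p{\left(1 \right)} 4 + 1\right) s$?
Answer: $83853$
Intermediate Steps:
$p{\left(M \right)} = 10 - 2 M$ ($p{\left(M \right)} = - 2 \left(M - 5\right) = - 2 \left(-5 + M\right) = 10 - 2 M$)
$\left(p{\left(1 \right)} 4 + 1\right) s = \left(\left(10 - 2\right) 4 + 1\right) 2541 = \left(8 \cdot 4 + 1\right) 2541 = \left(32 + 1\right) 2541 = 33 \cdot 2541 = 83853$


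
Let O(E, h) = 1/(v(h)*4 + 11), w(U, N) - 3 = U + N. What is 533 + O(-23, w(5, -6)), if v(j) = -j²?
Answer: 2664/5 ≈ 532.80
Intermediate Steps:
w(U, N) = 3 + N + U (w(U, N) = 3 + (U + N) = 3 + (N + U) = 3 + N + U)
O(E, h) = 1/(11 - 4*h²) (O(E, h) = 1/(-h²*4 + 11) = 1/(-4*h² + 11) = 1/(11 - 4*h²))
533 + O(-23, w(5, -6)) = 533 + 1/(11 - 4*(3 - 6 + 5)²) = 533 + 1/(11 - 4*2²) = 533 + 1/(11 - 4*4) = 533 + 1/(11 - 16) = 533 + 1/(-5) = 533 - ⅕ = 2664/5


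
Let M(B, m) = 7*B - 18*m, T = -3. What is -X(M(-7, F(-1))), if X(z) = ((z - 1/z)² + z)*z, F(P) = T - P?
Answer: 26027/13 ≈ 2002.1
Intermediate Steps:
F(P) = -3 - P
M(B, m) = -18*m + 7*B
X(z) = z*(z + (z - 1/z)²) (X(z) = (z + (z - 1/z)²)*z = z*(z + (z - 1/z)²))
-X(M(-7, F(-1))) = -((-18*(-3 - 1*(-1)) + 7*(-7))³ + (-1 + (-18*(-3 - 1*(-1)) + 7*(-7))²)²)/(-18*(-3 - 1*(-1)) + 7*(-7)) = -((-18*(-3 + 1) - 49)³ + (-1 + (-18*(-3 + 1) - 49)²)²)/(-18*(-3 + 1) - 49) = -((-18*(-2) - 49)³ + (-1 + (-18*(-2) - 49)²)²)/(-18*(-2) - 49) = -((36 - 49)³ + (-1 + (36 - 49)²)²)/(36 - 49) = -((-13)³ + (-1 + (-13)²)²)/(-13) = -(-1)*(-2197 + (-1 + 169)²)/13 = -(-1)*(-2197 + 168²)/13 = -(-1)*(-2197 + 28224)/13 = -(-1)*26027/13 = -1*(-26027/13) = 26027/13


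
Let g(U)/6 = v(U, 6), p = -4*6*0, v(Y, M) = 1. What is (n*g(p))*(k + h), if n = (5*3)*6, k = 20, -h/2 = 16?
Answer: -6480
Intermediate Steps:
h = -32 (h = -2*16 = -32)
p = 0 (p = -24*0 = 0)
n = 90 (n = 15*6 = 90)
g(U) = 6 (g(U) = 6*1 = 6)
(n*g(p))*(k + h) = (90*6)*(20 - 32) = 540*(-12) = -6480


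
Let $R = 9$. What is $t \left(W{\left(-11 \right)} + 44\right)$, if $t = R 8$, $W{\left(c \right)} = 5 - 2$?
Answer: $3384$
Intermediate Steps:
$W{\left(c \right)} = 3$ ($W{\left(c \right)} = 5 - 2 = 3$)
$t = 72$ ($t = 9 \cdot 8 = 72$)
$t \left(W{\left(-11 \right)} + 44\right) = 72 \left(3 + 44\right) = 72 \cdot 47 = 3384$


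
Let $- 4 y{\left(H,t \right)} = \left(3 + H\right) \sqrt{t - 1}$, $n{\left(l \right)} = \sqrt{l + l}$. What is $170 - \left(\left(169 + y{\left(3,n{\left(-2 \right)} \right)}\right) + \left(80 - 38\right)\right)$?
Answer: $-41 + \frac{3 \sqrt{-1 + 2 i}}{2} \approx -39.821 + 1.908 i$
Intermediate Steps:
$n{\left(l \right)} = \sqrt{2} \sqrt{l}$ ($n{\left(l \right)} = \sqrt{2 l} = \sqrt{2} \sqrt{l}$)
$y{\left(H,t \right)} = - \frac{\sqrt{-1 + t} \left(3 + H\right)}{4}$ ($y{\left(H,t \right)} = - \frac{\left(3 + H\right) \sqrt{t - 1}}{4} = - \frac{\left(3 + H\right) \sqrt{-1 + t}}{4} = - \frac{\sqrt{-1 + t} \left(3 + H\right)}{4}$)
$170 - \left(\left(169 + y{\left(3,n{\left(-2 \right)} \right)}\right) + \left(80 - 38\right)\right) = 170 - \left(\left(169 + \frac{\sqrt{-1 + \sqrt{2} \sqrt{-2}} \left(-3 - 3\right)}{4}\right) + \left(80 - 38\right)\right) = 170 - \left(\left(169 + \frac{\sqrt{-1 + \sqrt{2} i \sqrt{2}} \left(-3 - 3\right)}{4}\right) + \left(80 - 38\right)\right) = 170 - \left(\left(169 + \frac{1}{4} \sqrt{-1 + 2 i} \left(-6\right)\right) + 42\right) = 170 - \left(\left(169 - \frac{3 \sqrt{-1 + 2 i}}{2}\right) + 42\right) = 170 - \left(211 - \frac{3 \sqrt{-1 + 2 i}}{2}\right) = -41 + \frac{3 \sqrt{-1 + 2 i}}{2}$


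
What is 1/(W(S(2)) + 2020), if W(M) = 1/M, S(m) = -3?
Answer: 3/6059 ≈ 0.00049513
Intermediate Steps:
1/(W(S(2)) + 2020) = 1/(1/(-3) + 2020) = 1/(-⅓ + 2020) = 1/(6059/3) = 3/6059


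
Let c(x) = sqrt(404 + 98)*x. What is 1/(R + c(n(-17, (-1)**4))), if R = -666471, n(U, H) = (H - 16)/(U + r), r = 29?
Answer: -5331768/3553468744453 + 10*sqrt(502)/3553468744453 ≈ -1.5004e-6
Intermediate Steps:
n(U, H) = (-16 + H)/(29 + U) (n(U, H) = (H - 16)/(U + 29) = (-16 + H)/(29 + U))
c(x) = x*sqrt(502) (c(x) = sqrt(502)*x = x*sqrt(502))
1/(R + c(n(-17, (-1)**4))) = 1/(-666471 + ((-16 + (-1)**4)/(29 - 17))*sqrt(502)) = 1/(-666471 + ((-16 + 1)/12)*sqrt(502)) = 1/(-666471 + ((1/12)*(-15))*sqrt(502)) = 1/(-666471 - 5*sqrt(502)/4)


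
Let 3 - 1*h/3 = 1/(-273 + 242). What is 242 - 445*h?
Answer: -117988/31 ≈ -3806.1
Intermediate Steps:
h = 282/31 (h = 9 - 3/(-273 + 242) = 9 - 3/(-31) = 9 - 3*(-1/31) = 9 + 3/31 = 282/31 ≈ 9.0968)
242 - 445*h = 242 - 445*282/31 = 242 - 125490/31 = -117988/31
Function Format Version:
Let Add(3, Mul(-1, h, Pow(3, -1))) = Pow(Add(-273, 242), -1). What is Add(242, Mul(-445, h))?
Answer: Rational(-117988, 31) ≈ -3806.1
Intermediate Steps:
h = Rational(282, 31) (h = Add(9, Mul(-3, Pow(Add(-273, 242), -1))) = Add(9, Mul(-3, Pow(-31, -1))) = Add(9, Mul(-3, Rational(-1, 31))) = Add(9, Rational(3, 31)) = Rational(282, 31) ≈ 9.0968)
Add(242, Mul(-445, h)) = Add(242, Mul(-445, Rational(282, 31))) = Add(242, Rational(-125490, 31)) = Rational(-117988, 31)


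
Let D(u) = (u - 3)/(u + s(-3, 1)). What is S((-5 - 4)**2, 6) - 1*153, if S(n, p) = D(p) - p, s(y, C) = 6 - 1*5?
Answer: -1110/7 ≈ -158.57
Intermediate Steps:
s(y, C) = 1 (s(y, C) = 6 - 5 = 1)
D(u) = (-3 + u)/(1 + u) (D(u) = (u - 3)/(u + 1) = (-3 + u)/(1 + u))
S(n, p) = -p + (-3 + p)/(1 + p) (S(n, p) = (-3 + p)/(1 + p) - p = -p + (-3 + p)/(1 + p))
S((-5 - 4)**2, 6) - 1*153 = (-3 - 1*6**2)/(1 + 6) - 1*153 = (-3 - 1*36)/7 - 153 = (-3 - 36)/7 - 153 = (1/7)*(-39) - 153 = -39/7 - 153 = -1110/7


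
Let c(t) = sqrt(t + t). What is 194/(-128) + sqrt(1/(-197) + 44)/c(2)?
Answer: -97/64 + 9*sqrt(21079)/394 ≈ 1.8008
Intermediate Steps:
c(t) = sqrt(2)*sqrt(t) (c(t) = sqrt(2*t) = sqrt(2)*sqrt(t))
194/(-128) + sqrt(1/(-197) + 44)/c(2) = 194/(-128) + sqrt(1/(-197) + 44)/((sqrt(2)*sqrt(2))) = 194*(-1/128) + sqrt(-1/197 + 44)/2 = -97/64 + sqrt(8667/197)*(1/2) = -97/64 + (9*sqrt(21079)/197)*(1/2) = -97/64 + 9*sqrt(21079)/394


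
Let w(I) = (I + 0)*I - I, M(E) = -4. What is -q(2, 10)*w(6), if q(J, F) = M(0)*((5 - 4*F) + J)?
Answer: -3960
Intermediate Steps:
q(J, F) = -20 - 4*J + 16*F (q(J, F) = -4*((5 - 4*F) + J) = -4*(5 + J - 4*F) = -20 - 4*J + 16*F)
w(I) = I**2 - I (w(I) = I*I - I = I**2 - I)
-q(2, 10)*w(6) = -(-20 - 4*2 + 16*10)*6*(-1 + 6) = -(-20 - 8 + 160)*6*5 = -132*30 = -1*3960 = -3960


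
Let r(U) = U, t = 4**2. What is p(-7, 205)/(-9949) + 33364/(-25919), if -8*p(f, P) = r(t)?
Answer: -331886598/257868131 ≈ -1.2870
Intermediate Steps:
t = 16
p(f, P) = -2 (p(f, P) = -1/8*16 = -2)
p(-7, 205)/(-9949) + 33364/(-25919) = -2/(-9949) + 33364/(-25919) = -2*(-1/9949) + 33364*(-1/25919) = 2/9949 - 33364/25919 = -331886598/257868131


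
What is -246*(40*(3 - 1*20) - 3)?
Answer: 168018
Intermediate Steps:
-246*(40*(3 - 1*20) - 3) = -246*(40*(3 - 20) - 3) = -246*(40*(-17) - 3) = -246*(-680 - 3) = -246*(-683) = 168018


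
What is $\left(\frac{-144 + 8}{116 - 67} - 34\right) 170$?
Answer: $- \frac{306340}{49} \approx -6251.8$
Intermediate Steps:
$\left(\frac{-144 + 8}{116 - 67} - 34\right) 170 = \left(- \frac{136}{49} - 34\right) 170 = \left(- \frac{1802}{49}\right) 170 = - \frac{306340}{49}$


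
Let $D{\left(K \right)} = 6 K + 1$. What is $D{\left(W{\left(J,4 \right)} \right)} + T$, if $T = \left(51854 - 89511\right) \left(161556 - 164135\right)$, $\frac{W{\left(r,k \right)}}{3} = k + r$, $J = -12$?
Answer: $97117260$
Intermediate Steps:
$W{\left(r,k \right)} = 3 k + 3 r$ ($W{\left(r,k \right)} = 3 \left(k + r\right) = 3 k + 3 r$)
$T = 97117403$ ($T = \left(-37657\right) \left(-2579\right) = 97117403$)
$D{\left(K \right)} = 1 + 6 K$
$D{\left(W{\left(J,4 \right)} \right)} + T = \left(1 + 6 \left(3 \cdot 4 + 3 \left(-12\right)\right)\right) + 97117403 = \left(1 + 6 \left(12 - 36\right)\right) + 97117403 = \left(1 + 6 \left(-24\right)\right) + 97117403 = \left(1 - 144\right) + 97117403 = -143 + 97117403 = 97117260$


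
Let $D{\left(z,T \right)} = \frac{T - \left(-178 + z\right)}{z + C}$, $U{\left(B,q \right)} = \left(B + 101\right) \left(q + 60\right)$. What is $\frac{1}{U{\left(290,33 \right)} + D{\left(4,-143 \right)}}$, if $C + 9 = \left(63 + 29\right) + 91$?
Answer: $\frac{178}{6472645} \approx 2.75 \cdot 10^{-5}$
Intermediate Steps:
$U{\left(B,q \right)} = \left(60 + q\right) \left(101 + B\right)$ ($U{\left(B,q \right)} = \left(101 + B\right) \left(60 + q\right) = \left(60 + q\right) \left(101 + B\right)$)
$C = 174$ ($C = -9 + \left(\left(63 + 29\right) + 91\right) = -9 + \left(92 + 91\right) = -9 + 183 = 174$)
$D{\left(z,T \right)} = \frac{178 + T - z}{174 + z}$ ($D{\left(z,T \right)} = \frac{T - \left(-178 + z\right)}{z + 174} = \frac{178 + T - z}{174 + z}$)
$\frac{1}{U{\left(290,33 \right)} + D{\left(4,-143 \right)}} = \frac{1}{\left(6060 + 60 \cdot 290 + 101 \cdot 33 + 290 \cdot 33\right) + \frac{178 - 143 - 4}{174 + 4}} = \frac{1}{\left(6060 + 17400 + 3333 + 9570\right) + \frac{178 - 143 - 4}{178}} = \frac{1}{36363 + \frac{1}{178} \cdot 31} = \frac{1}{36363 + \frac{31}{178}} = \frac{1}{\frac{6472645}{178}} = \frac{178}{6472645}$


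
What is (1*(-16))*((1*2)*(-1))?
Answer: 32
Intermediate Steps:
(1*(-16))*((1*2)*(-1)) = -32*(-1) = -16*(-2) = 32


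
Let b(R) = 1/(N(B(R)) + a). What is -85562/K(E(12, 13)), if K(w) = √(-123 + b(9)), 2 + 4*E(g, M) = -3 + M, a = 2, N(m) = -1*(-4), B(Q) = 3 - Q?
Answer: 85562*I*√4422/737 ≈ 7720.1*I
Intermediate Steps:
N(m) = 4
E(g, M) = -5/4 + M/4 (E(g, M) = -½ + (-3 + M)/4 = -½ + (-¾ + M/4) = -5/4 + M/4)
b(R) = ⅙ (b(R) = 1/(4 + 2) = 1/6 = ⅙)
K(w) = I*√4422/6 (K(w) = √(-123 + ⅙) = √(-737/6) = I*√4422/6)
-85562/K(E(12, 13)) = -85562*(-I*√4422/737) = -(-85562)*I*√4422/737 = 85562*I*√4422/737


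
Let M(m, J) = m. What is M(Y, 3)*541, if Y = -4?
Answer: -2164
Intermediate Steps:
M(Y, 3)*541 = -4*541 = -2164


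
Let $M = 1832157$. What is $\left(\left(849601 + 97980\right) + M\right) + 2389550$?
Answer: $5169288$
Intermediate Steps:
$\left(\left(849601 + 97980\right) + M\right) + 2389550 = \left(\left(849601 + 97980\right) + 1832157\right) + 2389550 = \left(947581 + 1832157\right) + 2389550 = 2779738 + 2389550 = 5169288$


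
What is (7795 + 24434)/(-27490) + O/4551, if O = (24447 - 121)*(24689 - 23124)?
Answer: 1046402848921/125106990 ≈ 8364.1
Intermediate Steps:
O = 38070190 (O = 24326*1565 = 38070190)
(7795 + 24434)/(-27490) + O/4551 = (7795 + 24434)/(-27490) + 38070190/4551 = 32229*(-1/27490) + 38070190*(1/4551) = -32229/27490 + 38070190/4551 = 1046402848921/125106990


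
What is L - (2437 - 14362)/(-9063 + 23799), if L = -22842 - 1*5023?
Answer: -136868905/4912 ≈ -27864.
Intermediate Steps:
L = -27865 (L = -22842 - 5023 = -27865)
L - (2437 - 14362)/(-9063 + 23799) = -27865 - (2437 - 14362)/(-9063 + 23799) = -27865 - (-11925)/14736 = -27865 - 1*(-3975/4912) = -27865 + 3975/4912 = -136868905/4912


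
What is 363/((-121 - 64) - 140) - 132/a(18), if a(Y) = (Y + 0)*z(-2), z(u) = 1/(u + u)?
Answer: 27511/975 ≈ 28.216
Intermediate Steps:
z(u) = 1/(2*u)
a(Y) = -Y/4 (a(Y) = (Y + 0)*((½)/(-2)) = Y*((½)*(-½)) = Y*(-¼) = -Y/4)
363/((-121 - 64) - 140) - 132/a(18) = 363/((-121 - 64) - 140) - 132/((-¼*18)) = 363/(-185 - 140) - 132/(-9/2) = 363/(-325) - 132*(-2/9) = 363*(-1/325) + 88/3 = -363/325 + 88/3 = 27511/975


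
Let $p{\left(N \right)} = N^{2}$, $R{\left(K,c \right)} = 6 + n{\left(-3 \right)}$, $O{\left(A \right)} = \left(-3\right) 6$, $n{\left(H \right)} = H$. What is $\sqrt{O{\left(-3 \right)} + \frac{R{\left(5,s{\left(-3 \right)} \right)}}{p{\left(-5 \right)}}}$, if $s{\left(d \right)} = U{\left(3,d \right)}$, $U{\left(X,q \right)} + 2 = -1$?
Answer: $\frac{i \sqrt{447}}{5} \approx 4.2285 i$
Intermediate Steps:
$U{\left(X,q \right)} = -3$ ($U{\left(X,q \right)} = -2 - 1 = -3$)
$s{\left(d \right)} = -3$
$O{\left(A \right)} = -18$
$R{\left(K,c \right)} = 3$ ($R{\left(K,c \right)} = 6 - 3 = 3$)
$\sqrt{O{\left(-3 \right)} + \frac{R{\left(5,s{\left(-3 \right)} \right)}}{p{\left(-5 \right)}}} = \sqrt{-18 + \frac{3}{\left(-5\right)^{2}}} = \sqrt{-18 + \frac{3}{25}} = \sqrt{- \frac{447}{25}} = \frac{i \sqrt{447}}{5}$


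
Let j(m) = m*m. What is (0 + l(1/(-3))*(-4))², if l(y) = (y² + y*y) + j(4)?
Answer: 341056/81 ≈ 4210.6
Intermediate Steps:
j(m) = m²
l(y) = 16 + 2*y² (l(y) = (y² + y*y) + 4² = (y² + y²) + 16 = 2*y² + 16 = 16 + 2*y²)
(0 + l(1/(-3))*(-4))² = (0 + (16 + 2*(1/(-3))²)*(-4))² = (0 + (16 + 2*(-⅓)²)*(-4))² = (0 + (16 + 2*(⅑))*(-4))² = (0 + (16 + 2/9)*(-4))² = (0 + (146/9)*(-4))² = (0 - 584/9)² = (-584/9)² = 341056/81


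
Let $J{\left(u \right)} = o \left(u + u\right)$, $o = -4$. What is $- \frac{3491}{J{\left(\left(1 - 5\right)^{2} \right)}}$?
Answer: $\frac{3491}{128} \approx 27.273$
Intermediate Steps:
$J{\left(u \right)} = - 8 u$ ($J{\left(u \right)} = - 4 \left(u + u\right) = - 4 \cdot 2 u = - 8 u$)
$- \frac{3491}{J{\left(\left(1 - 5\right)^{2} \right)}} = - \frac{3491}{\left(-8\right) \left(1 - 5\right)^{2}} = - \frac{3491}{\left(-8\right) \left(-4\right)^{2}} = - \frac{3491}{\left(-8\right) 16} = - \frac{3491}{-128} = \left(-3491\right) \left(- \frac{1}{128}\right) = \frac{3491}{128}$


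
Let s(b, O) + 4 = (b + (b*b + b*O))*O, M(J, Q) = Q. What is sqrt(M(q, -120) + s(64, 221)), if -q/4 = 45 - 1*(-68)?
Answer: 2*sqrt(1011265) ≈ 2011.2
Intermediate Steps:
q = -452 (q = -4*(45 - 1*(-68)) = -4*(45 + 68) = -4*113 = -452)
s(b, O) = -4 + O*(b + b**2 + O*b) (s(b, O) = -4 + (b + (b*b + b*O))*O = -4 + (b + (b**2 + O*b))*O = -4 + (b + b**2 + O*b)*O = -4 + O*(b + b**2 + O*b))
sqrt(M(q, -120) + s(64, 221)) = sqrt(-120 + (-4 + 221*64 + 221*64**2 + 64*221**2)) = sqrt(-120 + (-4 + 14144 + 221*4096 + 64*48841)) = sqrt(-120 + (-4 + 14144 + 905216 + 3125824)) = sqrt(-120 + 4045180) = sqrt(4045060) = 2*sqrt(1011265)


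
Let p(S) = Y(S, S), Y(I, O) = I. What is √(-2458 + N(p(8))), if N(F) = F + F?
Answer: I*√2442 ≈ 49.417*I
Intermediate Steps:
p(S) = S
N(F) = 2*F
√(-2458 + N(p(8))) = √(-2458 + 2*8) = √(-2458 + 16) = √(-2442) = I*√2442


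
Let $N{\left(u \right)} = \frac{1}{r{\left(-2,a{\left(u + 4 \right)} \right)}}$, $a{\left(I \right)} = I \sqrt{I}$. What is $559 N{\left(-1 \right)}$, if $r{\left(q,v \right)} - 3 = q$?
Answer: $559$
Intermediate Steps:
$a{\left(I \right)} = I^{\frac{3}{2}}$
$r{\left(q,v \right)} = 3 + q$
$N{\left(u \right)} = 1$ ($N{\left(u \right)} = \frac{1}{3 - 2} = 1^{-1} = 1$)
$559 N{\left(-1 \right)} = 559 \cdot 1 = 559$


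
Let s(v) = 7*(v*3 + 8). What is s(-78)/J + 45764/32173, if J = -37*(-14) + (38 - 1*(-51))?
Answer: -23118938/19529011 ≈ -1.1838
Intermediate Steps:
J = 607 (J = 518 + (38 + 51) = 518 + 89 = 607)
s(v) = 56 + 21*v (s(v) = 7*(3*v + 8) = 7*(8 + 3*v) = 56 + 21*v)
s(-78)/J + 45764/32173 = (56 + 21*(-78))/607 + 45764/32173 = (56 - 1638)*(1/607) + 45764*(1/32173) = -1582*1/607 + 45764/32173 = -1582/607 + 45764/32173 = -23118938/19529011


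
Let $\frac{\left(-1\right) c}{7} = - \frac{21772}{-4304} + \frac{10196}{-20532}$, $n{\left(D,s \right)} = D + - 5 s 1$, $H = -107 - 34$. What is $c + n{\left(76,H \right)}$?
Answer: $\frac{4137173983}{5523108} \approx 749.07$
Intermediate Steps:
$H = -141$ ($H = -107 - 34 = -141$)
$n{\left(D,s \right)} = D - 5 s$
$c = - \frac{176373365}{5523108}$ ($c = - 7 \left(- \frac{21772}{-4304} + \frac{10196}{-20532}\right) = - 7 \left(\left(-21772\right) \left(- \frac{1}{4304}\right) + 10196 \left(- \frac{1}{20532}\right)\right) = - 7 \left(\frac{5443}{1076} - \frac{2549}{5133}\right) = \left(-7\right) \frac{25196195}{5523108} = - \frac{176373365}{5523108} \approx -31.934$)
$c + n{\left(76,H \right)} = - \frac{176373365}{5523108} + \left(76 - -705\right) = - \frac{176373365}{5523108} + \left(76 + 705\right) = - \frac{176373365}{5523108} + 781 = \frac{4137173983}{5523108}$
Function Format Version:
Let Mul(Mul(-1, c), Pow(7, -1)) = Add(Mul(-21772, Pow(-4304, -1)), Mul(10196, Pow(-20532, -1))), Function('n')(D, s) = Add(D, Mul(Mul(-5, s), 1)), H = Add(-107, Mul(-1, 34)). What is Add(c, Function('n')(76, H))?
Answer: Rational(4137173983, 5523108) ≈ 749.07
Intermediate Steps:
H = -141 (H = Add(-107, -34) = -141)
Function('n')(D, s) = Add(D, Mul(-5, s))
c = Rational(-176373365, 5523108) (c = Mul(-7, Add(Mul(-21772, Pow(-4304, -1)), Mul(10196, Pow(-20532, -1)))) = Mul(-7, Add(Mul(-21772, Rational(-1, 4304)), Mul(10196, Rational(-1, 20532)))) = Mul(-7, Add(Rational(5443, 1076), Rational(-2549, 5133))) = Mul(-7, Rational(25196195, 5523108)) = Rational(-176373365, 5523108) ≈ -31.934)
Add(c, Function('n')(76, H)) = Add(Rational(-176373365, 5523108), Add(76, Mul(-5, -141))) = Add(Rational(-176373365, 5523108), Add(76, 705)) = Add(Rational(-176373365, 5523108), 781) = Rational(4137173983, 5523108)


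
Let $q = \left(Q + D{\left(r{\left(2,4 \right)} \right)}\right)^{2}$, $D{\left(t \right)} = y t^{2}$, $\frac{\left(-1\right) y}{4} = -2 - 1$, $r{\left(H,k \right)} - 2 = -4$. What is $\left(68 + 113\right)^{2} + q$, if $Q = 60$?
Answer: $44425$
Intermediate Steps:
$r{\left(H,k \right)} = -2$ ($r{\left(H,k \right)} = 2 - 4 = -2$)
$y = 12$ ($y = - 4 \left(-2 - 1\right) = \left(-4\right) \left(-3\right) = 12$)
$D{\left(t \right)} = 12 t^{2}$
$q = 11664$ ($q = \left(60 + 12 \left(-2\right)^{2}\right)^{2} = \left(60 + 12 \cdot 4\right)^{2} = \left(60 + 48\right)^{2} = 108^{2} = 11664$)
$\left(68 + 113\right)^{2} + q = \left(68 + 113\right)^{2} + 11664 = 181^{2} + 11664 = 32761 + 11664 = 44425$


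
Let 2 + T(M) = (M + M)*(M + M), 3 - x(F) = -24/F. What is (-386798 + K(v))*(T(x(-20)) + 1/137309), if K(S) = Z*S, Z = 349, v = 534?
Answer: -7540791202512/3432725 ≈ -2.1967e+6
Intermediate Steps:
x(F) = 3 + 24/F (x(F) = 3 - (-24)/F = 3 + 24/F)
T(M) = -2 + 4*M² (T(M) = -2 + (M + M)*(M + M) = -2 + (2*M)*(2*M) = -2 + 4*M²)
K(S) = 349*S
(-386798 + K(v))*(T(x(-20)) + 1/137309) = (-386798 + 349*534)*((-2 + 4*(3 + 24/(-20))²) + 1/137309) = (-386798 + 186366)*((-2 + 4*(3 + 24*(-1/20))²) + 1/137309) = -200432*((-2 + 4*(3 - 6/5)²) + 1/137309) = -200432*((-2 + 4*(9/5)²) + 1/137309) = -200432*((-2 + 4*(81/25)) + 1/137309) = -200432*((-2 + 324/25) + 1/137309) = -200432*(274/25 + 1/137309) = -200432*37622691/3432725 = -7540791202512/3432725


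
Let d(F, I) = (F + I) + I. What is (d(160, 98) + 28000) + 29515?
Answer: 57871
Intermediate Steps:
d(F, I) = F + 2*I
(d(160, 98) + 28000) + 29515 = ((160 + 2*98) + 28000) + 29515 = ((160 + 196) + 28000) + 29515 = (356 + 28000) + 29515 = 28356 + 29515 = 57871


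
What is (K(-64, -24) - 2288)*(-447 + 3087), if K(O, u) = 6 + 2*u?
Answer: -6151200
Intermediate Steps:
(K(-64, -24) - 2288)*(-447 + 3087) = ((6 + 2*(-24)) - 2288)*(-447 + 3087) = ((6 - 48) - 2288)*2640 = (-42 - 2288)*2640 = -2330*2640 = -6151200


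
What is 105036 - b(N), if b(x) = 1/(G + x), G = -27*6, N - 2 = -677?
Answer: 87915133/837 ≈ 1.0504e+5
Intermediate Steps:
N = -675 (N = 2 - 677 = -675)
G = -162 (G = -3*54 = -162)
b(x) = 1/(-162 + x)
105036 - b(N) = 105036 - 1/(-162 - 675) = 105036 - 1/(-837) = 105036 - 1*(-1/837) = 105036 + 1/837 = 87915133/837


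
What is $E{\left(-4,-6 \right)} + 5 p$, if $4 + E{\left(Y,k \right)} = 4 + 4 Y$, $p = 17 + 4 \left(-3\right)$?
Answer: $9$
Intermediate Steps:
$p = 5$ ($p = 17 - 12 = 5$)
$E{\left(Y,k \right)} = 4 Y$ ($E{\left(Y,k \right)} = -4 + \left(4 + 4 Y\right) = 4 Y$)
$E{\left(-4,-6 \right)} + 5 p = 4 \left(-4\right) + 5 \cdot 5 = -16 + 25 = 9$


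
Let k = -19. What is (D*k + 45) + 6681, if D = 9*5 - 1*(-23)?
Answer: 5434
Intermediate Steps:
D = 68 (D = 45 + 23 = 68)
(D*k + 45) + 6681 = (68*(-19) + 45) + 6681 = (-1292 + 45) + 6681 = -1247 + 6681 = 5434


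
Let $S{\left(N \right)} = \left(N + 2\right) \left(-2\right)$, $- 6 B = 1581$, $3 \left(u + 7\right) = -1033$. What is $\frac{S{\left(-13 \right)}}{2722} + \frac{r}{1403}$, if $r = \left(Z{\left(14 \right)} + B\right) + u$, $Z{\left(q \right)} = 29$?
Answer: $- \frac{4691317}{11456898} \approx -0.40948$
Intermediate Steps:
$u = - \frac{1054}{3}$ ($u = -7 + \frac{1}{3} \left(-1033\right) = -7 - \frac{1033}{3} = - \frac{1054}{3} \approx -351.33$)
$B = - \frac{527}{2}$ ($B = \left(- \frac{1}{6}\right) 1581 = - \frac{527}{2} \approx -263.5$)
$S{\left(N \right)} = -4 - 2 N$ ($S{\left(N \right)} = \left(2 + N\right) \left(-2\right) = -4 - 2 N$)
$r = - \frac{3515}{6}$ ($r = \left(29 - \frac{527}{2}\right) - \frac{1054}{3} = - \frac{469}{2} - \frac{1054}{3} = - \frac{3515}{6} \approx -585.83$)
$\frac{S{\left(-13 \right)}}{2722} + \frac{r}{1403} = \frac{-4 - -26}{2722} - \frac{3515}{6 \cdot 1403} = \left(-4 + 26\right) \frac{1}{2722} - \frac{3515}{8418} = 22 \cdot \frac{1}{2722} - \frac{3515}{8418} = \frac{11}{1361} - \frac{3515}{8418} = - \frac{4691317}{11456898}$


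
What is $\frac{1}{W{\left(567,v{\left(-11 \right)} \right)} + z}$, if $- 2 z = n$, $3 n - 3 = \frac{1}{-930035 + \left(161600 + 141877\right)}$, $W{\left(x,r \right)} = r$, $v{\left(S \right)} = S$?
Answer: $- \frac{3759348}{43232501} \approx -0.086957$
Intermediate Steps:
$n = \frac{1879673}{1879674}$ ($n = 1 + \frac{1}{3 \left(-930035 + \left(161600 + 141877\right)\right)} = 1 + \frac{1}{3 \left(-930035 + 303477\right)} = 1 + \frac{1}{3 \left(-626558\right)} = 1 + \frac{1}{3} \left(- \frac{1}{626558}\right) = 1 - \frac{1}{1879674} = \frac{1879673}{1879674} \approx 1.0$)
$z = - \frac{1879673}{3759348}$ ($z = \left(- \frac{1}{2}\right) \frac{1879673}{1879674} = - \frac{1879673}{3759348} \approx -0.5$)
$\frac{1}{W{\left(567,v{\left(-11 \right)} \right)} + z} = \frac{1}{-11 - \frac{1879673}{3759348}} = \frac{1}{- \frac{43232501}{3759348}} = - \frac{3759348}{43232501}$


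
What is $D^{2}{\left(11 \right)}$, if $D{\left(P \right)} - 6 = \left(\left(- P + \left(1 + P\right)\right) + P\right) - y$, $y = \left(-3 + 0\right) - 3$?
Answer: $576$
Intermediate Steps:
$y = -6$ ($y = -3 - 3 = -6$)
$D{\left(P \right)} = 13 + P$ ($D{\left(P \right)} = 6 + \left(\left(\left(- P + \left(1 + P\right)\right) + P\right) - -6\right) = 6 + \left(\left(1 + P\right) + 6\right) = 6 + \left(7 + P\right) = 13 + P$)
$D^{2}{\left(11 \right)} = \left(13 + 11\right)^{2} = 24^{2} = 576$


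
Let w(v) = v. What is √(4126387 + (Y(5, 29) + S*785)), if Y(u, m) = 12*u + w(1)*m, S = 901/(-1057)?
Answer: √4609553584279/1057 ≈ 2031.2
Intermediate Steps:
S = -901/1057 (S = 901*(-1/1057) = -901/1057 ≈ -0.85241)
Y(u, m) = m + 12*u (Y(u, m) = 12*u + 1*m = 12*u + m = m + 12*u)
√(4126387 + (Y(5, 29) + S*785)) = √(4126387 + ((29 + 12*5) - 901/1057*785)) = √(4126387 + ((29 + 60) - 707285/1057)) = √(4126387 + (89 - 707285/1057)) = √(4126387 - 613212/1057) = √(4360977847/1057) = √4609553584279/1057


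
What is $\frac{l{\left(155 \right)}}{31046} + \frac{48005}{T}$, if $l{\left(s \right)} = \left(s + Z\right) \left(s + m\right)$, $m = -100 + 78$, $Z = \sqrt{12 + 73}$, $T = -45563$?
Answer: $- \frac{29004315}{74449942} + \frac{7 \sqrt{85}}{1634} \approx -0.35009$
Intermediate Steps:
$Z = \sqrt{85} \approx 9.2195$
$m = -22$
$l{\left(s \right)} = \left(-22 + s\right) \left(s + \sqrt{85}\right)$ ($l{\left(s \right)} = \left(s + \sqrt{85}\right) \left(s - 22\right) = \left(s + \sqrt{85}\right) \left(-22 + s\right) = \left(-22 + s\right) \left(s + \sqrt{85}\right)$)
$\frac{l{\left(155 \right)}}{31046} + \frac{48005}{T} = \frac{155^{2} - 3410 - 22 \sqrt{85} + 155 \sqrt{85}}{31046} + \frac{48005}{-45563} = \left(24025 - 3410 - 22 \sqrt{85} + 155 \sqrt{85}\right) \frac{1}{31046} + 48005 \left(- \frac{1}{45563}\right) = \left(20615 + 133 \sqrt{85}\right) \frac{1}{31046} - \frac{48005}{45563} = \left(\frac{1085}{1634} + \frac{7 \sqrt{85}}{1634}\right) - \frac{48005}{45563} = - \frac{29004315}{74449942} + \frac{7 \sqrt{85}}{1634}$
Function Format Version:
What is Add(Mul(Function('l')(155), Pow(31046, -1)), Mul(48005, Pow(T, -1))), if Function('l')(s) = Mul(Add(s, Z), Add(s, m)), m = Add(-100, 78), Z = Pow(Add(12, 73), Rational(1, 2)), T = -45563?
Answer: Add(Rational(-29004315, 74449942), Mul(Rational(7, 1634), Pow(85, Rational(1, 2)))) ≈ -0.35009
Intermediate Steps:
Z = Pow(85, Rational(1, 2)) ≈ 9.2195
m = -22
Function('l')(s) = Mul(Add(-22, s), Add(s, Pow(85, Rational(1, 2)))) (Function('l')(s) = Mul(Add(s, Pow(85, Rational(1, 2))), Add(s, -22)) = Mul(Add(s, Pow(85, Rational(1, 2))), Add(-22, s)) = Mul(Add(-22, s), Add(s, Pow(85, Rational(1, 2)))))
Add(Mul(Function('l')(155), Pow(31046, -1)), Mul(48005, Pow(T, -1))) = Add(Mul(Add(Pow(155, 2), Mul(-22, 155), Mul(-22, Pow(85, Rational(1, 2))), Mul(155, Pow(85, Rational(1, 2)))), Pow(31046, -1)), Mul(48005, Pow(-45563, -1))) = Add(Mul(Add(24025, -3410, Mul(-22, Pow(85, Rational(1, 2))), Mul(155, Pow(85, Rational(1, 2)))), Rational(1, 31046)), Mul(48005, Rational(-1, 45563))) = Add(Mul(Add(20615, Mul(133, Pow(85, Rational(1, 2)))), Rational(1, 31046)), Rational(-48005, 45563)) = Add(Add(Rational(1085, 1634), Mul(Rational(7, 1634), Pow(85, Rational(1, 2)))), Rational(-48005, 45563)) = Add(Rational(-29004315, 74449942), Mul(Rational(7, 1634), Pow(85, Rational(1, 2))))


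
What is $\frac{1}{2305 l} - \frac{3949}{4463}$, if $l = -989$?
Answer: $- \frac{9002322568}{10174055635} \approx -0.88483$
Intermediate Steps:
$\frac{1}{2305 l} - \frac{3949}{4463} = \frac{1}{2305 \left(-989\right)} - \frac{3949}{4463} = \frac{1}{2305} \left(- \frac{1}{989}\right) - \frac{3949}{4463} = - \frac{1}{2279645} - \frac{3949}{4463} = - \frac{9002322568}{10174055635}$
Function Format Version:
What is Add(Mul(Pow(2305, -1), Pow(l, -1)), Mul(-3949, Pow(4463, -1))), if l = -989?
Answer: Rational(-9002322568, 10174055635) ≈ -0.88483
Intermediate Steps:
Add(Mul(Pow(2305, -1), Pow(l, -1)), Mul(-3949, Pow(4463, -1))) = Add(Mul(Pow(2305, -1), Pow(-989, -1)), Mul(-3949, Pow(4463, -1))) = Add(Mul(Rational(1, 2305), Rational(-1, 989)), Mul(-3949, Rational(1, 4463))) = Add(Rational(-1, 2279645), Rational(-3949, 4463)) = Rational(-9002322568, 10174055635)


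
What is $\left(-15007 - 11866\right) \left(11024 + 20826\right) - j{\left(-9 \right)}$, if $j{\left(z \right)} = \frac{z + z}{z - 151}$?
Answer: $- \frac{68472404009}{80} \approx -8.5591 \cdot 10^{8}$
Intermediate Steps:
$j{\left(z \right)} = \frac{2 z}{-151 + z}$
$\left(-15007 - 11866\right) \left(11024 + 20826\right) - j{\left(-9 \right)} = \left(-15007 - 11866\right) \left(11024 + 20826\right) - 2 \left(-9\right) \frac{1}{-151 - 9} = \left(-26873\right) 31850 - 2 \left(-9\right) \frac{1}{-160} = -855905050 - 2 \left(-9\right) \left(- \frac{1}{160}\right) = -855905050 - \frac{9}{80} = - \frac{68472404009}{80}$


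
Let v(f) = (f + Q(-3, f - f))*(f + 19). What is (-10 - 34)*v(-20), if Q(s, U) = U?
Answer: -880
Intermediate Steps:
v(f) = f*(19 + f) (v(f) = (f + (f - f))*(f + 19) = (f + 0)*(19 + f) = f*(19 + f))
(-10 - 34)*v(-20) = (-10 - 34)*(-20*(19 - 20)) = -(-880)*(-1) = -44*20 = -880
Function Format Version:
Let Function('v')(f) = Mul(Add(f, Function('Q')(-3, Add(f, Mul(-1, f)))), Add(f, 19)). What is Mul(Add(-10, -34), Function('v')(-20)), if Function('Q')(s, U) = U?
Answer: -880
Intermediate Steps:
Function('v')(f) = Mul(f, Add(19, f)) (Function('v')(f) = Mul(Add(f, Add(f, Mul(-1, f))), Add(f, 19)) = Mul(Add(f, 0), Add(19, f)) = Mul(f, Add(19, f)))
Mul(Add(-10, -34), Function('v')(-20)) = Mul(Add(-10, -34), Mul(-20, Add(19, -20))) = Mul(-44, Mul(-20, -1)) = Mul(-44, 20) = -880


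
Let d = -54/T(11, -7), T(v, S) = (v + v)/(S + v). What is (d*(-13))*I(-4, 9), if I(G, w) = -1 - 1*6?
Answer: -9828/11 ≈ -893.45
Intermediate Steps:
T(v, S) = 2*v/(S + v) (T(v, S) = (2*v)/(S + v) = 2*v/(S + v))
d = -108/11 (d = -54/(2*11/(-7 + 11)) = -54/(2*11/4) = -54/(2*11*(¼)) = -54/11/2 = -54*2/11 = -108/11 ≈ -9.8182)
I(G, w) = -7 (I(G, w) = -1 - 6 = -7)
(d*(-13))*I(-4, 9) = -108/11*(-13)*(-7) = (1404/11)*(-7) = -9828/11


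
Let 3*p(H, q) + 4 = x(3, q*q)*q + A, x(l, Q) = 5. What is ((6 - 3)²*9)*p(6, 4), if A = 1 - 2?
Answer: 405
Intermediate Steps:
A = -1
p(H, q) = -5/3 + 5*q/3 (p(H, q) = -4/3 + (5*q - 1)/3 = -4/3 + (-1 + 5*q)/3 = -4/3 + (-⅓ + 5*q/3) = -5/3 + 5*q/3)
((6 - 3)²*9)*p(6, 4) = ((6 - 3)²*9)*(-5/3 + (5/3)*4) = (3²*9)*(-5/3 + 20/3) = (9*9)*5 = 81*5 = 405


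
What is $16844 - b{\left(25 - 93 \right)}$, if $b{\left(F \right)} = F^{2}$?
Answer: $12220$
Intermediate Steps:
$16844 - b{\left(25 - 93 \right)} = 16844 - \left(25 - 93\right)^{2} = 16844 - \left(-68\right)^{2} = 16844 - 4624 = 12220$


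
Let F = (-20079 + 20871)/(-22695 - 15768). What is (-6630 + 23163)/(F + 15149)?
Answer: 211969593/194225065 ≈ 1.0914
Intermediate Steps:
F = -264/12821 (F = 792/(-38463) = 792*(-1/38463) = -264/12821 ≈ -0.020591)
(-6630 + 23163)/(F + 15149) = (-6630 + 23163)/(-264/12821 + 15149) = 16533/(194225065/12821) = 16533*(12821/194225065) = 211969593/194225065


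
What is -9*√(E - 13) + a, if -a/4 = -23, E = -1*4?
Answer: 92 - 9*I*√17 ≈ 92.0 - 37.108*I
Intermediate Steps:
E = -4
a = 92 (a = -4*(-23) = 92)
-9*√(E - 13) + a = -9*√(-4 - 13) + 92 = -9*I*√17 + 92 = 92 - 9*I*√17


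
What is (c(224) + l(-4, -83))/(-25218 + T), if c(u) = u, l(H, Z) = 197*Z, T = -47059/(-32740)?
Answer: 527997980/825590261 ≈ 0.63954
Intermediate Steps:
T = 47059/32740 (T = -47059*(-1/32740) = 47059/32740 ≈ 1.4374)
(c(224) + l(-4, -83))/(-25218 + T) = (224 + 197*(-83))/(-25218 + 47059/32740) = (224 - 16351)/(-825590261/32740) = -16127*(-32740/825590261) = 527997980/825590261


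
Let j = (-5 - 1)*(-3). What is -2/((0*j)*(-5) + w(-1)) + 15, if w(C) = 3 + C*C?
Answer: 29/2 ≈ 14.500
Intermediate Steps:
w(C) = 3 + C²
j = 18 (j = -6*(-3) = 18)
-2/((0*j)*(-5) + w(-1)) + 15 = -2/((0*18)*(-5) + (3 + (-1)²)) + 15 = -2/(0*(-5) + (3 + 1)) + 15 = -2/(0 + 4) + 15 = -2/4 + 15 = -2*¼ + 15 = -½ + 15 = 29/2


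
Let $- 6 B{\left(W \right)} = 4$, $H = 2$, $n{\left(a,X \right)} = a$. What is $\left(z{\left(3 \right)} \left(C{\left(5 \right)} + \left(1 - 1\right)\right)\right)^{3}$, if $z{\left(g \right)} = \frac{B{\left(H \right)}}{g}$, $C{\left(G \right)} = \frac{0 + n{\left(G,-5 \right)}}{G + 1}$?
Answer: $- \frac{125}{19683} \approx -0.0063507$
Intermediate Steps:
$C{\left(G \right)} = \frac{G}{1 + G}$ ($C{\left(G \right)} = \frac{0 + G}{G + 1} = \frac{G}{1 + G}$)
$B{\left(W \right)} = - \frac{2}{3}$ ($B{\left(W \right)} = \left(- \frac{1}{6}\right) 4 = - \frac{2}{3}$)
$z{\left(g \right)} = - \frac{2}{3 g}$
$\left(z{\left(3 \right)} \left(C{\left(5 \right)} + \left(1 - 1\right)\right)\right)^{3} = \left(- \frac{2}{3 \cdot 3} \left(\frac{5}{1 + 5} + \left(1 - 1\right)\right)\right)^{3} = \left(\left(- \frac{2}{3}\right) \frac{1}{3} \left(\frac{5}{6} + \left(1 - 1\right)\right)\right)^{3} = \left(- \frac{2 \left(5 \cdot \frac{1}{6} + 0\right)}{9}\right)^{3} = \left(- \frac{2 \left(\frac{5}{6} + 0\right)}{9}\right)^{3} = \left(\left(- \frac{2}{9}\right) \frac{5}{6}\right)^{3} = \left(- \frac{5}{27}\right)^{3} = - \frac{125}{19683}$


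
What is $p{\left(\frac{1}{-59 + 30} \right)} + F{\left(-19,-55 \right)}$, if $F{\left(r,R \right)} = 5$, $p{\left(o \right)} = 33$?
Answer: $38$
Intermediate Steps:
$p{\left(\frac{1}{-59 + 30} \right)} + F{\left(-19,-55 \right)} = 33 + 5 = 38$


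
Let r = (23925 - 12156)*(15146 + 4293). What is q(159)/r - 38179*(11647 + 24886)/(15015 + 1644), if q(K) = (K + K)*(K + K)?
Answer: -106365824637172607/1270401962823 ≈ -83726.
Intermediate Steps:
q(K) = 4*K² (q(K) = (2*K)*(2*K) = 4*K²)
r = 228777591 (r = 11769*19439 = 228777591)
q(159)/r - 38179*(11647 + 24886)/(15015 + 1644) = (4*159²)/228777591 - 38179*(11647 + 24886)/(15015 + 1644) = (4*25281)*(1/228777591) - 38179/(16659/36533) = 101124*(1/228777591) - 38179/(16659*(1/36533)) = 33708/76259197 - 38179/16659/36533 = 33708/76259197 - 38179*36533/16659 = 33708/76259197 - 1394793407/16659 = -106365824637172607/1270401962823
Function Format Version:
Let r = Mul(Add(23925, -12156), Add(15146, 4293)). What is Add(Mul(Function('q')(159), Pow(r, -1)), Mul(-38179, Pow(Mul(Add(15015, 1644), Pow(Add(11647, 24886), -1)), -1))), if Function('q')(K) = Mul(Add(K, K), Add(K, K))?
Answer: Rational(-106365824637172607, 1270401962823) ≈ -83726.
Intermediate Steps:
Function('q')(K) = Mul(4, Pow(K, 2)) (Function('q')(K) = Mul(Mul(2, K), Mul(2, K)) = Mul(4, Pow(K, 2)))
r = 228777591 (r = Mul(11769, 19439) = 228777591)
Add(Mul(Function('q')(159), Pow(r, -1)), Mul(-38179, Pow(Mul(Add(15015, 1644), Pow(Add(11647, 24886), -1)), -1))) = Add(Mul(Mul(4, Pow(159, 2)), Pow(228777591, -1)), Mul(-38179, Pow(Mul(Add(15015, 1644), Pow(Add(11647, 24886), -1)), -1))) = Add(Mul(Mul(4, 25281), Rational(1, 228777591)), Mul(-38179, Pow(Mul(16659, Pow(36533, -1)), -1))) = Add(Mul(101124, Rational(1, 228777591)), Mul(-38179, Pow(Mul(16659, Rational(1, 36533)), -1))) = Add(Rational(33708, 76259197), Mul(-38179, Pow(Rational(16659, 36533), -1))) = Add(Rational(33708, 76259197), Mul(-38179, Rational(36533, 16659))) = Add(Rational(33708, 76259197), Rational(-1394793407, 16659)) = Rational(-106365824637172607, 1270401962823)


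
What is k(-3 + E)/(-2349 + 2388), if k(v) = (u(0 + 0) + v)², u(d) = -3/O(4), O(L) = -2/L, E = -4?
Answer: 1/39 ≈ 0.025641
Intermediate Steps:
u(d) = 6 (u(d) = -3/((-2/4)) = -3/((-2*¼)) = -3/(-½) = -3*(-2) = 6)
k(v) = (6 + v)²
k(-3 + E)/(-2349 + 2388) = (6 + (-3 - 4))²/(-2349 + 2388) = (6 - 7)²/39 = (1/39)*(-1)² = (1/39)*1 = 1/39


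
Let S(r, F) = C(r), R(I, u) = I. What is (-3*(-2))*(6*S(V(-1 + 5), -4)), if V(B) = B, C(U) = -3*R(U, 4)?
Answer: -432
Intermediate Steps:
C(U) = -3*U
S(r, F) = -3*r
(-3*(-2))*(6*S(V(-1 + 5), -4)) = (-3*(-2))*(6*(-3*(-1 + 5))) = 6*(6*(-3*4)) = 6*(6*(-12)) = 6*(-72) = -432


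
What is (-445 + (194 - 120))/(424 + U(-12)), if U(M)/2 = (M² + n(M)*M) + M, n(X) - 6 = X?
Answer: -371/832 ≈ -0.44591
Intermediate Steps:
n(X) = 6 + X
U(M) = 2*M + 2*M² + 2*M*(6 + M) (U(M) = 2*((M² + (6 + M)*M) + M) = 2*((M² + M*(6 + M)) + M) = 2*(M + M² + M*(6 + M)) = 2*M + 2*M² + 2*M*(6 + M))
(-445 + (194 - 120))/(424 + U(-12)) = (-445 + (194 - 120))/(424 + 2*(-12)*(7 + 2*(-12))) = (-445 + 74)/(424 + 2*(-12)*(7 - 24)) = -371/(424 + 2*(-12)*(-17)) = -371/(424 + 408) = -371/832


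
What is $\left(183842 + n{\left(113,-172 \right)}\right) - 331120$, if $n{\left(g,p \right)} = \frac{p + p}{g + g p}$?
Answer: $- \frac{2845852450}{19323} \approx -1.4728 \cdot 10^{5}$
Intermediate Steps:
$n{\left(g,p \right)} = \frac{2 p}{g + g p}$
$\left(183842 + n{\left(113,-172 \right)}\right) - 331120 = \left(183842 + 2 \left(-172\right) \frac{1}{113} \frac{1}{1 - 172}\right) - 331120 = \left(183842 + 2 \left(-172\right) \frac{1}{113} \frac{1}{-171}\right) - 331120 = \left(183842 + 2 \left(-172\right) \frac{1}{113} \left(- \frac{1}{171}\right)\right) - 331120 = \left(183842 + \frac{344}{19323}\right) - 331120 = \frac{3552379310}{19323} - 331120 = - \frac{2845852450}{19323}$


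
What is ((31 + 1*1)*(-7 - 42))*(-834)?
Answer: 1307712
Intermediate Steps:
((31 + 1*1)*(-7 - 42))*(-834) = ((31 + 1)*(-49))*(-834) = (32*(-49))*(-834) = -1568*(-834) = 1307712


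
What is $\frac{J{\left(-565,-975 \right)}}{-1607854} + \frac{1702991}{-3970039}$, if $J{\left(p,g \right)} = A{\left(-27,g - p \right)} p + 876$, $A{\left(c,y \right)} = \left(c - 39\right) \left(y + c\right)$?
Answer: $\frac{30976522493996}{3191621543153} \approx 9.7056$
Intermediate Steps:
$A{\left(c,y \right)} = \left(-39 + c\right) \left(c + y\right)$
$J{\left(p,g \right)} = 876 + p \left(1782 - 66 g + 66 p\right)$ ($J{\left(p,g \right)} = \left(\left(-27\right)^{2} - -1053 - 39 \left(g - p\right) - 27 \left(g - p\right)\right) p + 876 = \left(729 + 1053 - \left(- 39 p + 39 g\right) - \left(- 27 p + 27 g\right)\right) p + 876 = \left(1782 - 66 g + 66 p\right) p + 876 = p \left(1782 - 66 g + 66 p\right) + 876 = 876 + p \left(1782 - 66 g + 66 p\right)$)
$\frac{J{\left(-565,-975 \right)}}{-1607854} + \frac{1702991}{-3970039} = \frac{876 + 66 \left(-565\right) \left(27 - 565 - -975\right)}{-1607854} + \frac{1702991}{-3970039} = \left(876 + 66 \left(-565\right) \left(27 - 565 + 975\right)\right) \left(- \frac{1}{1607854}\right) + 1702991 \left(- \frac{1}{3970039}\right) = \left(876 + 66 \left(-565\right) 437\right) \left(- \frac{1}{1607854}\right) - \frac{1702991}{3970039} = \left(876 - 16295730\right) \left(- \frac{1}{1607854}\right) - \frac{1702991}{3970039} = \left(-16294854\right) \left(- \frac{1}{1607854}\right) - \frac{1702991}{3970039} = \frac{8147427}{803927} - \frac{1702991}{3970039} = \frac{30976522493996}{3191621543153}$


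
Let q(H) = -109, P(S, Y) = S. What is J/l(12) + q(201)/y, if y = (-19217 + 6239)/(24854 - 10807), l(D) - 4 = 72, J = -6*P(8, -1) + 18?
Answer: 14497001/123291 ≈ 117.58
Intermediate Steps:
J = -30 (J = -6*8 + 18 = -48 + 18 = -30)
l(D) = 76 (l(D) = 4 + 72 = 76)
y = -12978/14047 ≈ -0.92390
J/l(12) + q(201)/y = -30/76 - 109/(-12978/14047) = -30*1/76 - 109*(-14047/12978) = -15/38 + 1531123/12978 = 14497001/123291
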